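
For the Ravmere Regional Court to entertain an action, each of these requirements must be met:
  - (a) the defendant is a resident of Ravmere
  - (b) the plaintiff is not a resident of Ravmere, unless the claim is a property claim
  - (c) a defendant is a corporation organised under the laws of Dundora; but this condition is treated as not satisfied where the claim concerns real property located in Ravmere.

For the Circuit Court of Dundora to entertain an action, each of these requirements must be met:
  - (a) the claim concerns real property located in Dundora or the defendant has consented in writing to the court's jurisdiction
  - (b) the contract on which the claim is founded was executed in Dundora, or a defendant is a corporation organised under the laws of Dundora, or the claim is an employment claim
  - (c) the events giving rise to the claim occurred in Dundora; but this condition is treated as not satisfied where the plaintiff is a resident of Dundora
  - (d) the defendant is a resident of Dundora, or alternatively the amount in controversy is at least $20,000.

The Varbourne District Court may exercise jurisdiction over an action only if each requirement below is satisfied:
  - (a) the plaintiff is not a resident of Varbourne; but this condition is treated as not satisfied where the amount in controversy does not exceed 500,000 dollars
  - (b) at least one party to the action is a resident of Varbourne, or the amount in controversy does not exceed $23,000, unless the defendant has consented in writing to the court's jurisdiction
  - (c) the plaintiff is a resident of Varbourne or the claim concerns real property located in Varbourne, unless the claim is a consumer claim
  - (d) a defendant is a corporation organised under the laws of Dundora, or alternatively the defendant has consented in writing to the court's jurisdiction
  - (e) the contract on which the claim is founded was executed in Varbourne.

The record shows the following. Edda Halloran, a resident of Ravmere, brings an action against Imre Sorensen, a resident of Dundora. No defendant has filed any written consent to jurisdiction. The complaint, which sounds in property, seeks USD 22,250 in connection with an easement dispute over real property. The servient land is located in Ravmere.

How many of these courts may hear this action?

0

The Ravmere Regional Court:
  (a) The defendant resides in Dundora, not Ravmere. Not met.
  (b) The plaintiff resides in Ravmere. But the claim is a property claim, and the 'unless' clause therefore excuses the requirement. Met.
  (c) No defendant is a corporation. Condition not met.
  → No jurisdiction.
The Circuit Court of Dundora:
  (a) The property lies in Ravmere, not Dundora; no such written consent has been filed — no alternative holds. Not satisfied.
  (b) No contract (and hence no place of execution) is alleged; no defendant is a corporation; the claim is a property claim, not an employment claim — no alternative holds. Not met.
  (c) The operative events occurred in Ravmere, not Dundora. Condition not met.
  (d) The defendant resides in Dundora, which satisfies one of the alternatives. Satisfied.
  → At least one condition fails; no jurisdiction.
The Varbourne District Court:
  (a) The plaintiff resides in Ravmere, which is not Varbourne. But the amount in controversy is USD 22,250, within the USD 500,000 ceiling, triggering the carve-out and defeating this condition. Not met.
  (b) The amount in controversy is USD 22,250, within the 23,000 dollars ceiling, which satisfies one of the alternatives. Met.
  (c) The plaintiff resides in Ravmere, not Varbourne; the property lies in Ravmere, not Varbourne — every alternative fails. And the claim is a property claim, not a consumer claim, so the proviso does not save it. Not satisfied.
  (d) No defendant is a corporation; no such written consent has been filed — none of the alternatives is met. Fails.
  (e) No contract (and hence no place of execution) is alleged. Not met.
  → The court lacks jurisdiction.
No court satisfies all of its conditions.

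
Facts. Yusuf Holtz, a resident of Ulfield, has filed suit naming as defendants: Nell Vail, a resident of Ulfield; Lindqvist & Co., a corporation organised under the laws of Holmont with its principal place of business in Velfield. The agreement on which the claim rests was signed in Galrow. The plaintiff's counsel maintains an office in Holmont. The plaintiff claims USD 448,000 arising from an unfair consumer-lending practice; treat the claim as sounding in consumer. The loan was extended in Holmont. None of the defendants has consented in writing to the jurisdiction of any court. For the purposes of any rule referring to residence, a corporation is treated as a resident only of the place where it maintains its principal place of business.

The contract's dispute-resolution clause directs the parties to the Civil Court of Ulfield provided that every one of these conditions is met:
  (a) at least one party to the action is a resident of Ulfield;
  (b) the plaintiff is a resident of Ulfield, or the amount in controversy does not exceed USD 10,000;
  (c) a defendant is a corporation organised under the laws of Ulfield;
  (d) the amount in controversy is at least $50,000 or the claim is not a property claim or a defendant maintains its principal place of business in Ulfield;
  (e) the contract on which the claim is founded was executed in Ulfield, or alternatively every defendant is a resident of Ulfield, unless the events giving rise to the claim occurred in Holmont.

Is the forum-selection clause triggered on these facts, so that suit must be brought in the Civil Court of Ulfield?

No

The Civil Court of Ulfield:
  (a) Yusuf Holtz resides in Ulfield. Satisfied.
  (b) The plaintiff resides in Ulfield, so one alternative holds. Condition met.
  (c) The corporate defendant(s) are organised in Holmont, not Ulfield. Not satisfied.
  (d) The amount in controversy is USD 448,000, which meets the $50,000 floor — that alternative is enough. Satisfied.
  (e) The contract was executed in Galrow, not Ulfield; the defendants reside as follows — Nell Vail in Ulfield, Lindqvist & Co. in Velfield — not all in Ulfield — none of the alternatives is met. However, the operative events occurred in Holmont, so the 'unless' proviso supplies this condition. Condition met.
  → Forum clause is not triggered.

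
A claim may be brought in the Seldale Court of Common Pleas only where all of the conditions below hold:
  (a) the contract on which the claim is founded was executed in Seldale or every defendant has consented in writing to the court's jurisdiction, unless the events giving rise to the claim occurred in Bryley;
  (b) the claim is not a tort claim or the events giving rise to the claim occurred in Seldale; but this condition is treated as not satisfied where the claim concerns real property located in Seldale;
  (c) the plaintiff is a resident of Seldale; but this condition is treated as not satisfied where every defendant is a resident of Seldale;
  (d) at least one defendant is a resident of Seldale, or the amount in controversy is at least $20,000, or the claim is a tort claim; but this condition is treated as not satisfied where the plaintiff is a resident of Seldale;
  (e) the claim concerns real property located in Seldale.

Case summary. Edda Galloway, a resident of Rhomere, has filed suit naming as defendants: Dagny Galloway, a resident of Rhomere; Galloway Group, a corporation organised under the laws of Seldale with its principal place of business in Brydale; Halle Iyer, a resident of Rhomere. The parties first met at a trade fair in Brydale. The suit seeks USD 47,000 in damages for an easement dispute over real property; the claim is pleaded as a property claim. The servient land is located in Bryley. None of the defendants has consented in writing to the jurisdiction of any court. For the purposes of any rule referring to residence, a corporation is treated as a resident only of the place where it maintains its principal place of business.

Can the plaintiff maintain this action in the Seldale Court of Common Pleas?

The Seldale Court of Common Pleas:
  (a) No contract (and hence no place of execution) is alleged; no such written consent has been filed — every alternative fails. But the operative events occurred in Bryley, and the 'unless' clause therefore excuses the requirement. Met.
  (b) The claim is a property claim, not a tort claim, which satisfies one of the alternatives. The exception is not triggered, since the property lies in Bryley, not Seldale. Met.
  (c) The plaintiff resides in Rhomere, not Seldale. Condition not met.
  (d) The amount in controversy is USD 47,000, which meets the 20,000 dollars floor — that alternative is enough. The carve-out does not apply: the plaintiff resides in Rhomere, not Seldale. Met.
  (e) The property lies in Bryley, not Seldale. Condition not met.
  → Not every requirement is met — no jurisdiction.

No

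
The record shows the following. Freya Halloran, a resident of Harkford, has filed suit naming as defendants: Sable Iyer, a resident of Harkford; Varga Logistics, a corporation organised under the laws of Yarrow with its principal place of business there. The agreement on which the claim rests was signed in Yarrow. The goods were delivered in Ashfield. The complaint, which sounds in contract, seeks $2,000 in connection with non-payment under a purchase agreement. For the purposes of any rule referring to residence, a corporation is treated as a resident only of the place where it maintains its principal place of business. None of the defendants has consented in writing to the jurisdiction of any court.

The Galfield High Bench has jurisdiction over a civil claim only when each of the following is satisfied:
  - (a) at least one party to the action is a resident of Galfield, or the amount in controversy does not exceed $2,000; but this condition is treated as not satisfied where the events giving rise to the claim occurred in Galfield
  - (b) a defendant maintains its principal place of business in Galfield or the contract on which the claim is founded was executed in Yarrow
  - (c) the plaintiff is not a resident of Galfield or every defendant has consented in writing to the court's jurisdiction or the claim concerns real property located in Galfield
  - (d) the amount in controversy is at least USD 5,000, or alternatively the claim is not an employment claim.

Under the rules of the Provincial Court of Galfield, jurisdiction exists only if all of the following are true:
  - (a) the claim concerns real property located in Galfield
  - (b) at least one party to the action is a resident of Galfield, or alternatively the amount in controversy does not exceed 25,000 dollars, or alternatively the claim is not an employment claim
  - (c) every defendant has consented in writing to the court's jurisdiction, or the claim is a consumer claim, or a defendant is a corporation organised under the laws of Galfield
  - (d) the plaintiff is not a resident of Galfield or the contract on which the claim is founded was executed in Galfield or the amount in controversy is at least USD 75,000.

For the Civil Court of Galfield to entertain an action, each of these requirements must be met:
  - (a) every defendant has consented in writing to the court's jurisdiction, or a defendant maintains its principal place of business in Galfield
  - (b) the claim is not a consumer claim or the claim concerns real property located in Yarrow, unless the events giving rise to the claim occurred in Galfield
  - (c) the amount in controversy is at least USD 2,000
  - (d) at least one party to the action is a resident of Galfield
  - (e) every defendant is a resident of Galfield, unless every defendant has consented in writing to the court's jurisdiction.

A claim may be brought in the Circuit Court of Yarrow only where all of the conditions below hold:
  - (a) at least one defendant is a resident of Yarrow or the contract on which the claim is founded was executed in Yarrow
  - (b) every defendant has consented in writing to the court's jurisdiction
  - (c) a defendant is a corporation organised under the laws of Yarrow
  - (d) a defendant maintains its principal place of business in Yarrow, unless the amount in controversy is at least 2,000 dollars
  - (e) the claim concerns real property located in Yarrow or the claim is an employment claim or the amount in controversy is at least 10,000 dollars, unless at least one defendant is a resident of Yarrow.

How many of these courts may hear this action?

The Galfield High Bench:
  (a) The amount in controversy is 2,000 dollars, within the 2,000 dollars ceiling, which satisfies one of the alternatives. And the carve-out is inapplicable — the operative events occurred in Ashfield, not Galfield. Condition met.
  (b) The contract was executed in Yarrow, so this disjunct is met. Met.
  (c) The plaintiff resides in Harkford, which is not Galfield — that alternative is enough. Satisfied.
  (d) The claim is a contract claim, not an employment claim, so this disjunct is met. Condition met.
  → Jurisdiction lies.
The Provincial Court of Galfield:
  (a) The claim does not concern real property. Fails.
  (b) The amount in controversy is $2,000, within the USD 25,000 ceiling, which satisfies one of the alternatives. Satisfied.
  (c) No such written consent has been filed; the claim is a contract claim, not a consumer claim; the corporate defendant(s) are organised in Yarrow, not Galfield — none of the alternatives is met. Fails.
  (d) The plaintiff resides in Harkford, which is not Galfield, so one alternative holds. Met.
  → No jurisdiction.
The Civil Court of Galfield:
  (a) No such written consent has been filed; the corporate defendant(s) have their principal place of business in Yarrow, not Galfield — none of the alternatives is met. Not satisfied.
  (b) The claim is a contract claim, not a consumer claim, which satisfies one of the alternatives. Met.
  (c) The amount in controversy is $2,000, which meets the 2,000 dollars floor. Met.
  (d) No party resides in Galfield. Not met.
  (e) The defendants reside as follows — Sable Iyer in Harkford, Varga Logistics in Yarrow — not all in Galfield. And no such written consent has been filed, so the proviso does not save it. Not satisfied.
  → The court lacks jurisdiction.
The Circuit Court of Yarrow:
  (a) Varga Logistics resides in Yarrow, so this disjunct is met. Condition met.
  (b) No such written consent has been filed. Fails.
  (c) Varga Logistics is organised under the laws of Yarrow. Satisfied.
  (d) Varga Logistics has its principal place of business in Yarrow. Met.
  (e) The claim does not concern real property; the claim is a contract claim, not an employment claim; the amount in controversy is 2,000 dollars, below the $10,000 floor — no alternative holds. However, Varga Logistics resides in Yarrow, so the 'unless' proviso supplies this condition. Met.
  → Not every requirement is met — no jurisdiction.
Courts with jurisdiction: the Galfield High Bench — 1 in total.

1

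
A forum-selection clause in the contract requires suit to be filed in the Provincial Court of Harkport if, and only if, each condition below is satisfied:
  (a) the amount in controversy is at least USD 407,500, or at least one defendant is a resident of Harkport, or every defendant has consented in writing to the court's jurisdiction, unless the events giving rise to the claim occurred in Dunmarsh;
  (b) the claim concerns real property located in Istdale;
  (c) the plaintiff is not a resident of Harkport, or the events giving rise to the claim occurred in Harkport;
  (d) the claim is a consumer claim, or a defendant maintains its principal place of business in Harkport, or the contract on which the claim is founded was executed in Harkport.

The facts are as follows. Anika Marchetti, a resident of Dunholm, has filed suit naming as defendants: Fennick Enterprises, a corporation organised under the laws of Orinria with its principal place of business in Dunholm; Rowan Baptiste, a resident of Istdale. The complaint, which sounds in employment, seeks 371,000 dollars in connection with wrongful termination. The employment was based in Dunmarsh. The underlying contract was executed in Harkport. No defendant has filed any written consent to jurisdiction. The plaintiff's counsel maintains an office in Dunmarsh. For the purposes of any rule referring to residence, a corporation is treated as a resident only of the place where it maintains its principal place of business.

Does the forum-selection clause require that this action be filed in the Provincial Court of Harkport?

No

The Provincial Court of Harkport:
  (a) The amount in controversy is USD 371,000, below the USD 407,500 floor; no defendant resides in Harkport (they reside in Dunholm, Istdale); no such written consent has been filed — no alternative holds. However, the operative events occurred in Dunmarsh, so the 'unless' proviso supplies this condition. Met.
  (b) The claim does not concern real property. Condition not met.
  (c) The plaintiff resides in Dunholm, which is not Harkport, which satisfies one of the alternatives. Met.
  (d) The contract was executed in Harkport, which satisfies one of the alternatives. Met.
  → The clause does not apply.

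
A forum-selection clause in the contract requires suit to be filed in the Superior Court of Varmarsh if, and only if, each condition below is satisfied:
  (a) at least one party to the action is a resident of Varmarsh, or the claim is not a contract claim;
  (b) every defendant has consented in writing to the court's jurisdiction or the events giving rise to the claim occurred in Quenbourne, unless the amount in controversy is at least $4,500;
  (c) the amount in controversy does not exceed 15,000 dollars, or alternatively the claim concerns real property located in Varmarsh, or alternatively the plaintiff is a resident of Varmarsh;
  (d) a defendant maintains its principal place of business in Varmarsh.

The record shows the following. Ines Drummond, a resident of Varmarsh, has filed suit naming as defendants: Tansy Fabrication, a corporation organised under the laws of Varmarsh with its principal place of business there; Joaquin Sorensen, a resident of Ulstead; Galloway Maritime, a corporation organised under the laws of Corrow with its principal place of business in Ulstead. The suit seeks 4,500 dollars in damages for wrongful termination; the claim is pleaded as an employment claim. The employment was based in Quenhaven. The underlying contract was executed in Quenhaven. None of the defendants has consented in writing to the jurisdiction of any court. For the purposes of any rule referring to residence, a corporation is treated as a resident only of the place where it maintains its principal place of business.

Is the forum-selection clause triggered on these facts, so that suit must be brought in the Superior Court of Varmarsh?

The Superior Court of Varmarsh:
  (a) Ines Drummond resides in Varmarsh, so this disjunct is met. Satisfied.
  (b) No such written consent has been filed; the operative events occurred in Quenhaven, not Quenbourne — none of the alternatives is met. However, the amount in controversy is USD 4,500, which meets the USD 4,500 floor, so the 'unless' proviso supplies this condition. Condition met.
  (c) The amount in controversy is 4,500 dollars, within the USD 15,000 ceiling, which satisfies one of the alternatives. Condition met.
  (d) Tansy Fabrication has its principal place of business in Varmarsh. Satisfied.
  → Forum clause is triggered.

Yes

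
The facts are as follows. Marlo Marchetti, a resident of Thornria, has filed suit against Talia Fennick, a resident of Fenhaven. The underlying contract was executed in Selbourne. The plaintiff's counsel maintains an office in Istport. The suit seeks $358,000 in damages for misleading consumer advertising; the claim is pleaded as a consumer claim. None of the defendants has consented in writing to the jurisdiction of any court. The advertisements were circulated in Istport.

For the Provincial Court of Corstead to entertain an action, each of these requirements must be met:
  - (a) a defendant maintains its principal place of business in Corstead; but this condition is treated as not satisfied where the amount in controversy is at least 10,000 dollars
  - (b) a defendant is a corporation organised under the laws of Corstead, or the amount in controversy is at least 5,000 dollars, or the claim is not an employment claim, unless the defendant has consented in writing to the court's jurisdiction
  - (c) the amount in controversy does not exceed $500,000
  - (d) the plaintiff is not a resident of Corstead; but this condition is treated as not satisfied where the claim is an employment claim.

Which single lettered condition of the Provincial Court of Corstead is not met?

The Provincial Court of Corstead:
  (a) No defendant is a corporation. Not met.
  (b) The amount in controversy is 358,000 dollars, which meets the USD 5,000 floor, so one alternative holds. Satisfied.
  (c) The amount in controversy is $358,000, within the USD 500,000 ceiling. Met.
  (d) The plaintiff resides in Thornria, which is not Corstead. And the carve-out is inapplicable — the claim is a consumer claim, not an employment claim. Satisfied.
Only condition (a) fails.

(a)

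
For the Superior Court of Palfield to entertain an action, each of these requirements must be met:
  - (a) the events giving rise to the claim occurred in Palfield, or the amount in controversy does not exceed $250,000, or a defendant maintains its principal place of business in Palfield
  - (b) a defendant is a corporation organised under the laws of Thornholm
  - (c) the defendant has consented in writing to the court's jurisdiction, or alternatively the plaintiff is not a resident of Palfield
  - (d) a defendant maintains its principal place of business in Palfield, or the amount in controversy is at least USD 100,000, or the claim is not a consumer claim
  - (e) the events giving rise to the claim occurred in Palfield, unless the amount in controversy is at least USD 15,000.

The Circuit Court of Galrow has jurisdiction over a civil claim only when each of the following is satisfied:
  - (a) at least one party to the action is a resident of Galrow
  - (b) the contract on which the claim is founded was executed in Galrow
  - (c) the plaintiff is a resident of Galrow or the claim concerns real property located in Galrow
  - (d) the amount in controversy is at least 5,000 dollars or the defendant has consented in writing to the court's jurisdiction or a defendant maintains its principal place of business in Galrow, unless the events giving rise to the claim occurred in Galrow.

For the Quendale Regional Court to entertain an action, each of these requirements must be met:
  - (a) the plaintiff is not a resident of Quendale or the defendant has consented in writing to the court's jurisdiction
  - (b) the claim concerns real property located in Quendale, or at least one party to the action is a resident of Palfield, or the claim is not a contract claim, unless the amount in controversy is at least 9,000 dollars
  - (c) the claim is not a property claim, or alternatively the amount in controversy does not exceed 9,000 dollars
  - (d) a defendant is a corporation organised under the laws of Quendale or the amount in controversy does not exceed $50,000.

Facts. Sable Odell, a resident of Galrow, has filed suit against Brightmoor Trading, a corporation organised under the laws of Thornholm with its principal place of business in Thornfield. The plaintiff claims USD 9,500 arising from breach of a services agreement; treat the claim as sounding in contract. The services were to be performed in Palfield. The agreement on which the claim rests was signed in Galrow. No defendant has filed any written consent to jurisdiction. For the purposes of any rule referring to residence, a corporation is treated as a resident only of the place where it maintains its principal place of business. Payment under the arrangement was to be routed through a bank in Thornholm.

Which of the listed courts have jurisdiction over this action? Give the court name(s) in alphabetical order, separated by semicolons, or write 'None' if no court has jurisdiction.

the Circuit Court of Galrow; the Quendale Regional Court; the Superior Court of Palfield

The Superior Court of Palfield:
  (a) The operative events occurred in Palfield, which satisfies one of the alternatives. Met.
  (b) Brightmoor Trading is organised under the laws of Thornholm. Met.
  (c) The plaintiff resides in Galrow, which is not Palfield, so one alternative holds. Satisfied.
  (d) The claim is a contract claim, not a consumer claim, which satisfies one of the alternatives. Condition met.
  (e) The operative events occurred in Palfield. Condition met.
  → Jurisdiction lies.
The Circuit Court of Galrow:
  (a) Sable Odell resides in Galrow. Satisfied.
  (b) The contract was executed in Galrow. Met.
  (c) The plaintiff resides in Galrow, so this disjunct is met. Condition met.
  (d) The amount in controversy is USD 9,500, which meets the $5,000 floor, so this disjunct is met. Condition met.
  → Jurisdiction lies.
The Quendale Regional Court:
  (a) The plaintiff resides in Galrow, which is not Quendale, so one alternative holds. Condition met.
  (b) The claim does not concern real property; no party resides in Palfield; the claim is a contract claim — none of the alternatives is met. The proviso rescues it, though: the amount in controversy is $9,500, which meets the 9,000 dollars floor. Condition met.
  (c) The claim is a contract claim, not a property claim — that alternative is enough. Condition met.
  (d) The amount in controversy is 9,500 dollars, within the USD 50,000 ceiling, which satisfies one of the alternatives. Condition met.
  → All conditions met; jurisdiction exists.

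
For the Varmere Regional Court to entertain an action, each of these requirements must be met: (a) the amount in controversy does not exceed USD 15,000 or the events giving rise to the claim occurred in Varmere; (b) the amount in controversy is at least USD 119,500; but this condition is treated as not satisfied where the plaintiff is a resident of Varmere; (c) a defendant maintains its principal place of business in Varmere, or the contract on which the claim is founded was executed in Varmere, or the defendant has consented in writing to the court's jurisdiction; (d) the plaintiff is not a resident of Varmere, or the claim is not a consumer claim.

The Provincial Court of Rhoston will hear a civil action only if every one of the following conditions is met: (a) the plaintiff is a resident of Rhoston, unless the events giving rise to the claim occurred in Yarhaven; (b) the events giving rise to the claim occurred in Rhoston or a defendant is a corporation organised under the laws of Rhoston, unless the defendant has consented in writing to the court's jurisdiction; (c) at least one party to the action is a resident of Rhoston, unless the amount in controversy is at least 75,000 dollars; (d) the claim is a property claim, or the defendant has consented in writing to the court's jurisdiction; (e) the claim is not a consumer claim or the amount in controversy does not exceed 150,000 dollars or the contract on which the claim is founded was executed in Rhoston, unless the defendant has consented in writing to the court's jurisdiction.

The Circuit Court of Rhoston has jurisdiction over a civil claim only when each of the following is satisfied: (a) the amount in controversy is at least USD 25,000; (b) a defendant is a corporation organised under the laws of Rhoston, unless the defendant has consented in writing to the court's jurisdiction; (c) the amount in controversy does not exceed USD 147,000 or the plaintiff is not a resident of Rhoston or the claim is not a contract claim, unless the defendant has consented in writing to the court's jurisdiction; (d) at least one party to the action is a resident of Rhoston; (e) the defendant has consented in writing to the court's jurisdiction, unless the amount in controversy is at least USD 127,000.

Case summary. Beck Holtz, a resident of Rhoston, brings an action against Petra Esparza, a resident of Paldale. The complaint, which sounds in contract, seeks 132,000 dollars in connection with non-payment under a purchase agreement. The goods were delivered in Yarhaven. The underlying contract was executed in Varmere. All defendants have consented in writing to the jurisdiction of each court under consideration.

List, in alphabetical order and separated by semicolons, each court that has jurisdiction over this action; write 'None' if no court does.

the Circuit Court of Rhoston; the Provincial Court of Rhoston

The Varmere Regional Court:
  (a) The amount in controversy is 132,000 dollars, above the 15,000 dollars ceiling; the operative events occurred in Yarhaven, not Varmere — every alternative fails. Not met.
  (b) The amount in controversy is 132,000 dollars, which meets the $119,500 floor. And the carve-out is inapplicable — the plaintiff resides in Rhoston, not Varmere. Met.
  (c) The contract was executed in Varmere, so one alternative holds. Met.
  (d) The plaintiff resides in Rhoston, which is not Varmere, which satisfies one of the alternatives. Condition met.
  → The court lacks jurisdiction.
The Provincial Court of Rhoston:
  (a) The plaintiff resides in Rhoston. Condition met.
  (b) The operative events occurred in Yarhaven, not Rhoston; no defendant is a corporation — no alternative holds. The proviso rescues it, though: every defendant has filed written consent. Satisfied.
  (c) Beck Holtz resides in Rhoston. Met.
  (d) Every defendant has filed written consent, so one alternative holds. Met.
  (e) The claim is a contract claim, not a consumer claim, so this disjunct is met. Met.
  → Jurisdiction lies.
The Circuit Court of Rhoston:
  (a) The amount in controversy is USD 132,000, which meets the 25,000 dollars floor. Satisfied.
  (b) No defendant is a corporation. But every defendant has filed written consent, and the 'unless' clause therefore excuses the requirement. Condition met.
  (c) The amount in controversy is $132,000, within the $147,000 ceiling — that alternative is enough. Satisfied.
  (d) Beck Holtz resides in Rhoston. Satisfied.
  (e) Every defendant has filed written consent. Condition met.
  → Every requirement is satisfied — jurisdiction.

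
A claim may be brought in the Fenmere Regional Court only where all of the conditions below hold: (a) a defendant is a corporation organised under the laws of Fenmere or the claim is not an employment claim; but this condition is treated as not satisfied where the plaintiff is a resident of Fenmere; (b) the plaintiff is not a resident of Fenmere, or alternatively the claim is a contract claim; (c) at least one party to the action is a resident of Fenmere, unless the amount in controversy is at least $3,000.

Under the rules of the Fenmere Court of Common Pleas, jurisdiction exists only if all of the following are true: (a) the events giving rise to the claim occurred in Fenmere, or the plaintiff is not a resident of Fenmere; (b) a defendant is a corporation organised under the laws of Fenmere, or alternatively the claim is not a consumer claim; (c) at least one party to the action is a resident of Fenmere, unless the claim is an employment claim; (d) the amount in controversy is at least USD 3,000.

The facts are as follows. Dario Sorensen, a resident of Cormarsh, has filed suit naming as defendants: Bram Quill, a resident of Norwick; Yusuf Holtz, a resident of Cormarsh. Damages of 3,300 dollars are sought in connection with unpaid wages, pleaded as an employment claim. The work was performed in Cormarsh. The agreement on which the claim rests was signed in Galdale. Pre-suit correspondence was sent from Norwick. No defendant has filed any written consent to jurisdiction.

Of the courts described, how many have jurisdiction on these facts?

1

The Fenmere Regional Court:
  (a) No defendant is a corporation; the claim is an employment claim — every alternative fails. Condition not met.
  (b) The plaintiff resides in Cormarsh, which is not Fenmere — that alternative is enough. Met.
  (c) No party resides in Fenmere. But the amount in controversy is $3,300, which meets the $3,000 floor, and the 'unless' clause therefore excuses the requirement. Met.
  → Not every requirement is met — no jurisdiction.
The Fenmere Court of Common Pleas:
  (a) The plaintiff resides in Cormarsh, which is not Fenmere, so this disjunct is met. Satisfied.
  (b) The claim is an employment claim, not a consumer claim, which satisfies one of the alternatives. Met.
  (c) No party resides in Fenmere. However, the claim is an employment claim, so the 'unless' proviso supplies this condition. Met.
  (d) The amount in controversy is 3,300 dollars, which meets the USD 3,000 floor. Met.
  → Every requirement is satisfied — jurisdiction.
Courts with jurisdiction: the Fenmere Court of Common Pleas — 1 in total.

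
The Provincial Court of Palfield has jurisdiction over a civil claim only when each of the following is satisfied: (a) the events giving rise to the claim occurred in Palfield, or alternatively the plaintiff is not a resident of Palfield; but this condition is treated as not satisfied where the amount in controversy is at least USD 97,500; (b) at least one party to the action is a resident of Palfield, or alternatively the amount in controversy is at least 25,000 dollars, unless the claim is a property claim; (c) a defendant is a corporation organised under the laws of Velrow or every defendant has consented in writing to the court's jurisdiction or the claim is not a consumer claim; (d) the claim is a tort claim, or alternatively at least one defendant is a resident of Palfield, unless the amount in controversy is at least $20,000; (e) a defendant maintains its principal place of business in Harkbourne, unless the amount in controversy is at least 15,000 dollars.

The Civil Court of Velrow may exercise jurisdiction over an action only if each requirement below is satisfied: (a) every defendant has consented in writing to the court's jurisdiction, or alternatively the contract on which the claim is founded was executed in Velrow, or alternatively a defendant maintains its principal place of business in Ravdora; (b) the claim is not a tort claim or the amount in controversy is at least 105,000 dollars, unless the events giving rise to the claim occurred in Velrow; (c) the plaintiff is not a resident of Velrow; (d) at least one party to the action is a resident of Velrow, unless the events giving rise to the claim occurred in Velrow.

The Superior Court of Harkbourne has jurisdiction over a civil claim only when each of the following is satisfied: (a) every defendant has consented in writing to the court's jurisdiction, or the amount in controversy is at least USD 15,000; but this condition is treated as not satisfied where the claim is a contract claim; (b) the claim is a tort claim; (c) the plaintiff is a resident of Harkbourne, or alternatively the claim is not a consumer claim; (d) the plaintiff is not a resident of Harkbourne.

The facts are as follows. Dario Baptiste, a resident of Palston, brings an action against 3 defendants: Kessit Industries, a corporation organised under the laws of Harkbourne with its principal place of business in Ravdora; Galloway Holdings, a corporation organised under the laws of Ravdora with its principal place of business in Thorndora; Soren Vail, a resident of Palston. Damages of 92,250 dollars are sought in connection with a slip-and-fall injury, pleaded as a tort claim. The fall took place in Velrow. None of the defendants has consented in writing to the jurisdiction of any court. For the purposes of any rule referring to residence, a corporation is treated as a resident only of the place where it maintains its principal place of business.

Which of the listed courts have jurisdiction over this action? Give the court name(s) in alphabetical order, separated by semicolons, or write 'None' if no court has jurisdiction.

the Civil Court of Velrow; the Provincial Court of Palfield; the Superior Court of Harkbourne

The Provincial Court of Palfield:
  (a) The plaintiff resides in Palston, which is not Palfield — that alternative is enough. And the carve-out is inapplicable — the amount in controversy is 92,250 dollars, below the 97,500 dollars floor. Condition met.
  (b) The amount in controversy is $92,250, which meets the USD 25,000 floor — that alternative is enough. Met.
  (c) The claim is a tort claim, not a consumer claim — that alternative is enough. Satisfied.
  (d) The claim is a tort claim — that alternative is enough. Met.
  (e) The corporate defendant(s) have their principal place of business in Ravdora, Thorndora, not Harkbourne. The proviso rescues it, though: the amount in controversy is 92,250 dollars, which meets the 15,000 dollars floor. Met.
  → All conditions met; jurisdiction exists.
The Civil Court of Velrow:
  (a) Kessit Industries has its principal place of business in Ravdora, so one alternative holds. Satisfied.
  (b) The claim is a tort claim; the amount in controversy is USD 92,250, below the 105,000 dollars floor — no alternative holds. The proviso rescues it, though: the operative events occurred in Velrow. Met.
  (c) The plaintiff resides in Palston, which is not Velrow. Condition met.
  (d) No party resides in Velrow. However, the operative events occurred in Velrow, so the 'unless' proviso supplies this condition. Met.
  → All conditions met; jurisdiction exists.
The Superior Court of Harkbourne:
  (a) The amount in controversy is 92,250 dollars, which meets the $15,000 floor — that alternative is enough. The exception is not triggered, since the claim is a tort claim, not a contract claim. Satisfied.
  (b) The claim is a tort claim. Condition met.
  (c) The claim is a tort claim, not a consumer claim — that alternative is enough. Satisfied.
  (d) The plaintiff resides in Palston, which is not Harkbourne. Condition met.
  → All conditions met; jurisdiction exists.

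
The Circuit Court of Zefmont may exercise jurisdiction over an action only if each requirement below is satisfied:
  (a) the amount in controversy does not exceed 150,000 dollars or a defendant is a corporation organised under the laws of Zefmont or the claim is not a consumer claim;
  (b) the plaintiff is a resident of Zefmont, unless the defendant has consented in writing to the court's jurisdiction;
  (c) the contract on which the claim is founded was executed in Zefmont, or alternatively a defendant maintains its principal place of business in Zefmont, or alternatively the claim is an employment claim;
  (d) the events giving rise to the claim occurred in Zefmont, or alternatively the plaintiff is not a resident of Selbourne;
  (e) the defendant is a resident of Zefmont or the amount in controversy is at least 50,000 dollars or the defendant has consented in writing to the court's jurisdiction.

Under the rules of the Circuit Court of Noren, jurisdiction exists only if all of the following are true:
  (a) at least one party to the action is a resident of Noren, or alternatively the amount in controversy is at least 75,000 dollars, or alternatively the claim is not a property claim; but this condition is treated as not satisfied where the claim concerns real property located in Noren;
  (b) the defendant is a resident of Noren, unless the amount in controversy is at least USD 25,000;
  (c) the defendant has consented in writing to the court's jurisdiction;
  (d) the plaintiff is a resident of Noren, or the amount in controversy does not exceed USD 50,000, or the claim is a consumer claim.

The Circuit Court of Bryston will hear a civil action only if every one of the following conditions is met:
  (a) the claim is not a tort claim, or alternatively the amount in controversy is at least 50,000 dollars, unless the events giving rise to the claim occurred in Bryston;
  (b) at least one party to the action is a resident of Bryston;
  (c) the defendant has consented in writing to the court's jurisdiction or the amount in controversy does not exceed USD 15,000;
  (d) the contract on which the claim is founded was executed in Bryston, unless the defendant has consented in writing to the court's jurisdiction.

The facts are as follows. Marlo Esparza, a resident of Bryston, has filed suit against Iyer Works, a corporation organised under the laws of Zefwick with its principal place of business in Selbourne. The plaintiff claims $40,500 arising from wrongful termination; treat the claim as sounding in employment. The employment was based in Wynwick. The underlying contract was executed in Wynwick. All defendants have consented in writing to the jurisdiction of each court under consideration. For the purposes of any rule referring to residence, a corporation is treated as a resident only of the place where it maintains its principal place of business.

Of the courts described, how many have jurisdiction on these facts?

The Circuit Court of Zefmont:
  (a) The amount in controversy is 40,500 dollars, within the 150,000 dollars ceiling, which satisfies one of the alternatives. Satisfied.
  (b) The plaintiff resides in Bryston, not Zefmont. The proviso rescues it, though: every defendant has filed written consent. Satisfied.
  (c) The claim is an employment claim, so this disjunct is met. Met.
  (d) The plaintiff resides in Bryston, which is not Selbourne, which satisfies one of the alternatives. Condition met.
  (e) Every defendant has filed written consent, so this disjunct is met. Condition met.
  → The court has jurisdiction.
The Circuit Court of Noren:
  (a) The claim is an employment claim, not a property claim, so this disjunct is met. And the carve-out is inapplicable — the claim does not concern real property. Condition met.
  (b) The defendant resides in Selbourne, not Noren. The proviso rescues it, though: the amount in controversy is USD 40,500, which meets the $25,000 floor. Met.
  (c) Every defendant has filed written consent. Condition met.
  (d) The amount in controversy is 40,500 dollars, within the 50,000 dollars ceiling, so this disjunct is met. Condition met.
  → All conditions met; jurisdiction exists.
The Circuit Court of Bryston:
  (a) The claim is an employment claim, not a tort claim, so this disjunct is met. Satisfied.
  (b) Marlo Esparza resides in Bryston. Met.
  (c) Every defendant has filed written consent, so one alternative holds. Met.
  (d) The contract was executed in Wynwick, not Bryston. However, every defendant has filed written consent, so the 'unless' proviso supplies this condition. Condition met.
  → The court has jurisdiction.
Courts with jurisdiction: the Circuit Court of Zefmont, the Circuit Court of Noren, the Circuit Court of Bryston — 3 in total.

3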